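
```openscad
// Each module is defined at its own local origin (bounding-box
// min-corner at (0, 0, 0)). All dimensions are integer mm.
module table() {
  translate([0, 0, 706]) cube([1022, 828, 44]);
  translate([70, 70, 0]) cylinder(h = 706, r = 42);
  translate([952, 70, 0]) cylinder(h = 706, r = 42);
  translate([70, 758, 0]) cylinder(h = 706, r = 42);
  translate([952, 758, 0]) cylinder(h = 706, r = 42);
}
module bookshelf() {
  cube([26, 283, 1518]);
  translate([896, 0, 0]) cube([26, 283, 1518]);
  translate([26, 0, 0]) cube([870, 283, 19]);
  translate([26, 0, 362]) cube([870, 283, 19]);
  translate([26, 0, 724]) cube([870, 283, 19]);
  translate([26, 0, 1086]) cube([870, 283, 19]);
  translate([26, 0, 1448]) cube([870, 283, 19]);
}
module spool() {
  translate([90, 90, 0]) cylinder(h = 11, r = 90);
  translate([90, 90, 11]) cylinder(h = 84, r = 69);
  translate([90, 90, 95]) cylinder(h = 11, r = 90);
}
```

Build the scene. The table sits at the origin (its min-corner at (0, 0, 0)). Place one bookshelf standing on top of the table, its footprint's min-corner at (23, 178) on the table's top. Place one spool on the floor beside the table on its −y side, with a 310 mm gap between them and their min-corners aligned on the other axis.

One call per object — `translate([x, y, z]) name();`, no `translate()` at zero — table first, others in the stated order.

table();
translate([23, 178, 750]) bookshelf();
translate([0, -490, 0]) spool();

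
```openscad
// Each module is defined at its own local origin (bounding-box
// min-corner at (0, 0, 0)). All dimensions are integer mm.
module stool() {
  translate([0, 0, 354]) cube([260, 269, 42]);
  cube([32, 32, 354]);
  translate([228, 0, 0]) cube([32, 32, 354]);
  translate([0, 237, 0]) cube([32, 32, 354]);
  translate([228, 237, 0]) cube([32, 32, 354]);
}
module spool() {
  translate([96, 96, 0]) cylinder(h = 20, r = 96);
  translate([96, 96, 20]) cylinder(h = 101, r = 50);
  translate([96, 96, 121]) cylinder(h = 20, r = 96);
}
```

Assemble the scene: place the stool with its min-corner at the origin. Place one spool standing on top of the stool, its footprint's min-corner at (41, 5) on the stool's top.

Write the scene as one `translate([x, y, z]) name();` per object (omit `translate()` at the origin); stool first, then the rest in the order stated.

stool();
translate([41, 5, 396]) spool();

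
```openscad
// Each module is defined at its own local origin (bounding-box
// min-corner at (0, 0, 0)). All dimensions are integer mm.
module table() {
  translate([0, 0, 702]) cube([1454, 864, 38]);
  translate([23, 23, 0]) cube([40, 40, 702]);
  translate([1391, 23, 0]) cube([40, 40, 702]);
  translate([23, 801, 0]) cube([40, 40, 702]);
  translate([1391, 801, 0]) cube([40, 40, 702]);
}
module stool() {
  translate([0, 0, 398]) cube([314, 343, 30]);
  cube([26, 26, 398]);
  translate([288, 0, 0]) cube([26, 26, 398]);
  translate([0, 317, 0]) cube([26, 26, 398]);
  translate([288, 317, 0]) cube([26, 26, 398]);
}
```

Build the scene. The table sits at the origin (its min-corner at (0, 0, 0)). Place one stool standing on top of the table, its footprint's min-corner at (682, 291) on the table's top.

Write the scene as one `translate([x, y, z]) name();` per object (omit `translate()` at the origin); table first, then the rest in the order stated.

table();
translate([682, 291, 740]) stool();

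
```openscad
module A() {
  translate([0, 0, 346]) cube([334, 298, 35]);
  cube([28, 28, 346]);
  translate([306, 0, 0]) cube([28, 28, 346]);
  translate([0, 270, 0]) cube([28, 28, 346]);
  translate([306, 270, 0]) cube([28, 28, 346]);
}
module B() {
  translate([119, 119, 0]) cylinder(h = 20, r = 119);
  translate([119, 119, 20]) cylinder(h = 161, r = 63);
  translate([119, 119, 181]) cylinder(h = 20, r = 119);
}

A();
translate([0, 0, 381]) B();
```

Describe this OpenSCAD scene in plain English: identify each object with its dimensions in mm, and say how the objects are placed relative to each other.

A is a four-legged stool. The seat is 334×298 mm, 35 mm thick, top at z = 381 mm. It stands on four square legs, each 28×28 mm in cross-section, from z = 0 to the seat underside, each flush with a corner of the seat.

B is a spool: two coaxial disc flanges of radius 119 mm and thickness 20 mm, joined by a core cylinder of radius 63 mm and height 161 mm. The lower flange rests on z = 0 and the three cylinders share a vertical axis.

The spool is on top of the stool.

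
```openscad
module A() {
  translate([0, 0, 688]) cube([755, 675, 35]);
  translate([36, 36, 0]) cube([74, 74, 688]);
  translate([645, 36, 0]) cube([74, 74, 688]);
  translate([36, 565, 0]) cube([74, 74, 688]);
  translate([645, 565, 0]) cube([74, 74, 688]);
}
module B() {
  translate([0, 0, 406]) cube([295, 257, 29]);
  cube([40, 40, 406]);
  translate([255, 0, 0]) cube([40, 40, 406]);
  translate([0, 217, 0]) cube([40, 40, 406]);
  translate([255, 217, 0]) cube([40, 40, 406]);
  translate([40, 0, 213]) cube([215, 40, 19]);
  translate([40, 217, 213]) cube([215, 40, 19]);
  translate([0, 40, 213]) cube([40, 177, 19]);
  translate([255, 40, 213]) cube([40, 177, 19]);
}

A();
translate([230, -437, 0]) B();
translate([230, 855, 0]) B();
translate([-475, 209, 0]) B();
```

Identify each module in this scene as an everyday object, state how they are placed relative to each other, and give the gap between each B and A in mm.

Each stool's nearest face is 180 mm from the table's bounding box.

A is a table. B is a stool. Three stools sit around the table at the −y, +y, −x sides. The gap between each stool and the table is 180 mm.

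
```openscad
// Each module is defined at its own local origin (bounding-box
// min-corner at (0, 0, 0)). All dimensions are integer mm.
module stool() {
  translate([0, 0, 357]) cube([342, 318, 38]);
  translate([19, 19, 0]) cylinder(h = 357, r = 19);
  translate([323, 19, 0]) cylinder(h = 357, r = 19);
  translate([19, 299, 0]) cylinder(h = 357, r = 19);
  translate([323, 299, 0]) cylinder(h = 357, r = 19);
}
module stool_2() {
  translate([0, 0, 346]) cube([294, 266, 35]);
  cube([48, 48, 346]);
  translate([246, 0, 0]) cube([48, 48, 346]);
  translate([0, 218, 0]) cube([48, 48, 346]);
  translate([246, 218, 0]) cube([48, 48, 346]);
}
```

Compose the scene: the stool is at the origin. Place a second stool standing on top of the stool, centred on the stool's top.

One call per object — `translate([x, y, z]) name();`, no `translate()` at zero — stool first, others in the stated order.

stool();
translate([24, 26, 395]) stool_2();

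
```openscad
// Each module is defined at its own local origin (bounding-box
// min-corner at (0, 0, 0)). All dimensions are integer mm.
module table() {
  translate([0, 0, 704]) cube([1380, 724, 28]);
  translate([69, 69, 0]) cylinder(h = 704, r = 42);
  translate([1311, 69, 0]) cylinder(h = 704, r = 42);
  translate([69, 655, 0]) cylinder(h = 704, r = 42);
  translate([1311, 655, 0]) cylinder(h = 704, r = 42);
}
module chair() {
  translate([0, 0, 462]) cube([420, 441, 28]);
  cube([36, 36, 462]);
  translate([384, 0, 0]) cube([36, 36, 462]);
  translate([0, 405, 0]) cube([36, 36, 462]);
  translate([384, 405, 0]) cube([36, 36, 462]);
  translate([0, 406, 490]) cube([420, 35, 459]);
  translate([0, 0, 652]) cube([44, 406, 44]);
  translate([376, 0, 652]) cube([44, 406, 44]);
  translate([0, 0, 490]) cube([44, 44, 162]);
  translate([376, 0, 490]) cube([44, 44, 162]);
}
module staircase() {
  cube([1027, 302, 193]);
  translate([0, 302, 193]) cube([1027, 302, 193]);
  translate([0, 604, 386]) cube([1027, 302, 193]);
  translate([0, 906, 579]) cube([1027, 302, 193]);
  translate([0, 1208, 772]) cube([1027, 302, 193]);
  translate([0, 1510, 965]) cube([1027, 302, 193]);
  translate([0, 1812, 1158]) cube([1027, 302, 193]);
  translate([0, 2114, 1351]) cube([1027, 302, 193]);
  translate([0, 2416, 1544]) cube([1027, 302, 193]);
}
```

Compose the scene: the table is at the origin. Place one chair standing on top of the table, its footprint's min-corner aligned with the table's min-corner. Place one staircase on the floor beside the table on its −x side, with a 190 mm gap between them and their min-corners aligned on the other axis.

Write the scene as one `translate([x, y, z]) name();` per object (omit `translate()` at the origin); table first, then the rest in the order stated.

table();
translate([0, 0, 732]) chair();
translate([-1217, 0, 0]) staircase();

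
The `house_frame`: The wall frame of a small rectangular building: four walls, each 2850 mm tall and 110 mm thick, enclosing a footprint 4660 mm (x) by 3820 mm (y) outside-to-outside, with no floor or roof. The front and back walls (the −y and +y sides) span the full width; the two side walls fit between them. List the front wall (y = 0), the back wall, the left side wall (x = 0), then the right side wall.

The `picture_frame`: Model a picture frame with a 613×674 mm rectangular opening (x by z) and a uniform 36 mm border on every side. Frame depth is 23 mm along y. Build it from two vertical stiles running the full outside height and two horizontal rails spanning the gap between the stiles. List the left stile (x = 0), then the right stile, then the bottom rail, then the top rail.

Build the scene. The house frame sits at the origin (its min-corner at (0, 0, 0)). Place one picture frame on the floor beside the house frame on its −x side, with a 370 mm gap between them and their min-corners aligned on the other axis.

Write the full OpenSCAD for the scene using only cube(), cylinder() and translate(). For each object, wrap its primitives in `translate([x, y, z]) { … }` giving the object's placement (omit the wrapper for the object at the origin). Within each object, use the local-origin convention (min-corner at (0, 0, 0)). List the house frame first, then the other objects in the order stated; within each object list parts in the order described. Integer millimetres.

cube([4660, 110, 2850]);
translate([0, 3710, 0]) cube([4660, 110, 2850]);
translate([0, 110, 0]) cube([110, 3600, 2850]);
translate([4550, 110, 0]) cube([110, 3600, 2850]);
translate([-1055, 0, 0]) {
  cube([36, 23, 746]);
  translate([649, 0, 0]) cube([36, 23, 746]);
  translate([36, 0, 0]) cube([613, 23, 36]);
  translate([36, 0, 710]) cube([613, 23, 36]);
}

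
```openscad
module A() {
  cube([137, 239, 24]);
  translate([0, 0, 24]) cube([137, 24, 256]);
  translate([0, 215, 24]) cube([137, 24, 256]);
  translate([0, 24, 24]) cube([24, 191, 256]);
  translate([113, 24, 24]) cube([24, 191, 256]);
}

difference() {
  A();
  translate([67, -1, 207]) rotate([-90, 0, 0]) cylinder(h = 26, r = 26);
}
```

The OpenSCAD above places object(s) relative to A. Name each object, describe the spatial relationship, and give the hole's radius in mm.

A is an open box. The open box has a circular hole through its front wall. The hole's radius is 26 mm.

The subtracted cylinder has r = 26 mm.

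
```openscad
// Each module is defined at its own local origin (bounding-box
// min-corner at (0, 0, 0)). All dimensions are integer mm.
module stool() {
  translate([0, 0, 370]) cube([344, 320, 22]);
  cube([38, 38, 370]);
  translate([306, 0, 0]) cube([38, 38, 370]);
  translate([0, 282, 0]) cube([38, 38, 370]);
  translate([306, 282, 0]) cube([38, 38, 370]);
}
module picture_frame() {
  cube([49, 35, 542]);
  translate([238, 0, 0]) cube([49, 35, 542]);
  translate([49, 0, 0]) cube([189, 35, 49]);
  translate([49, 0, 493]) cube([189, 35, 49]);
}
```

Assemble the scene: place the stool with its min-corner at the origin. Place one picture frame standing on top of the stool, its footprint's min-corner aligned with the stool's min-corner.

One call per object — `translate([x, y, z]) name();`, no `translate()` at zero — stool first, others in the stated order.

stool();
translate([0, 0, 392]) picture_frame();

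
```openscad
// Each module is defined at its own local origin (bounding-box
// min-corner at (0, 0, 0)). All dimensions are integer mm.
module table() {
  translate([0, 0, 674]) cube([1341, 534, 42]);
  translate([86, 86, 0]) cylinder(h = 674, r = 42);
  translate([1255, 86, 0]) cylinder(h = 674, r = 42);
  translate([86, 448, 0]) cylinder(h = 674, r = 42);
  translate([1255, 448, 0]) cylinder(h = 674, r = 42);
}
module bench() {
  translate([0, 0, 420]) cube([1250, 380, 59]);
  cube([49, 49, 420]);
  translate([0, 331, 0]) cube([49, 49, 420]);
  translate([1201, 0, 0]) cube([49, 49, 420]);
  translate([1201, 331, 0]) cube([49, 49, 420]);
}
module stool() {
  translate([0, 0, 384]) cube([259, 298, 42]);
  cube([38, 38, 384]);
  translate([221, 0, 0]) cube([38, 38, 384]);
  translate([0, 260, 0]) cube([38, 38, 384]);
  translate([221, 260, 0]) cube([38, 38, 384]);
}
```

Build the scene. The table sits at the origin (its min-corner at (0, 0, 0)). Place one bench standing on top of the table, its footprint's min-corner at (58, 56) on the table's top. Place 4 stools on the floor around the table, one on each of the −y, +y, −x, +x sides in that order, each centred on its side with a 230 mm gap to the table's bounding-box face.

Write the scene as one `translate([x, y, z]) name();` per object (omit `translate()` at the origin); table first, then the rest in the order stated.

table();
translate([58, 56, 716]) bench();
translate([541, -528, 0]) stool();
translate([541, 764, 0]) stool();
translate([-489, 118, 0]) stool();
translate([1571, 118, 0]) stool();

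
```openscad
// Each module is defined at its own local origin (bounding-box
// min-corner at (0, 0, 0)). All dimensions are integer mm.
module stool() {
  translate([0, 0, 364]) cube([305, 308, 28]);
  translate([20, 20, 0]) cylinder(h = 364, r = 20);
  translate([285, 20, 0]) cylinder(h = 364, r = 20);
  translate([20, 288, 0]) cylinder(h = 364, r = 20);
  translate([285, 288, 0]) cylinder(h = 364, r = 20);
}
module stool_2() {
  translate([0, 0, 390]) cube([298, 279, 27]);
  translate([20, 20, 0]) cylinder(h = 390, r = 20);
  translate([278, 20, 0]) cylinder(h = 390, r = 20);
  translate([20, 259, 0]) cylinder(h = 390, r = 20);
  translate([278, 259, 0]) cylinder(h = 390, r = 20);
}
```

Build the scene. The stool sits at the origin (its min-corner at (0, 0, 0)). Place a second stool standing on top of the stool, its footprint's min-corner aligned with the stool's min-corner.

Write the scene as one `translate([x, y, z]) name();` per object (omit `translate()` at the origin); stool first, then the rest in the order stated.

stool();
translate([0, 0, 392]) stool_2();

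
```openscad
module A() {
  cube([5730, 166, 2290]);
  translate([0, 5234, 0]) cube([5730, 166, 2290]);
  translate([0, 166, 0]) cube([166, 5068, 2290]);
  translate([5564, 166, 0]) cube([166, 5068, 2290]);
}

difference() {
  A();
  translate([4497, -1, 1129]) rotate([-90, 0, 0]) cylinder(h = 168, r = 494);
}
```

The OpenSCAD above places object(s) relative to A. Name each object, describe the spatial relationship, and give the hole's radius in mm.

A is a house frame. The house frame has a circular hole through its front wall. The hole's radius is 494 mm.

The subtracted cylinder has r = 494 mm.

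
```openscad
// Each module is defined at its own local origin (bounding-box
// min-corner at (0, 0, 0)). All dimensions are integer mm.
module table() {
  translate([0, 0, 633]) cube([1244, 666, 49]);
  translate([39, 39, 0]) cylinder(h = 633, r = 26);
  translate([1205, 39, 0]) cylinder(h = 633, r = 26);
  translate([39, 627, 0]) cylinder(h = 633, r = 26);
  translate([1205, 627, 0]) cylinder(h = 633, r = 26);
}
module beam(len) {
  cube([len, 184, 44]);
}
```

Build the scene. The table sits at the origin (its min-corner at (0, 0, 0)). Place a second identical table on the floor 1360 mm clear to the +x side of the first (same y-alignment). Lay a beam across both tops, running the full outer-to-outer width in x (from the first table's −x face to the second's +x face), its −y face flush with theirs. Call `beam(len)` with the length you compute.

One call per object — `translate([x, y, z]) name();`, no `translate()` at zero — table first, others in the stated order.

table();
translate([2604, 0, 0]) table();
translate([0, 0, 682]) beam(3848);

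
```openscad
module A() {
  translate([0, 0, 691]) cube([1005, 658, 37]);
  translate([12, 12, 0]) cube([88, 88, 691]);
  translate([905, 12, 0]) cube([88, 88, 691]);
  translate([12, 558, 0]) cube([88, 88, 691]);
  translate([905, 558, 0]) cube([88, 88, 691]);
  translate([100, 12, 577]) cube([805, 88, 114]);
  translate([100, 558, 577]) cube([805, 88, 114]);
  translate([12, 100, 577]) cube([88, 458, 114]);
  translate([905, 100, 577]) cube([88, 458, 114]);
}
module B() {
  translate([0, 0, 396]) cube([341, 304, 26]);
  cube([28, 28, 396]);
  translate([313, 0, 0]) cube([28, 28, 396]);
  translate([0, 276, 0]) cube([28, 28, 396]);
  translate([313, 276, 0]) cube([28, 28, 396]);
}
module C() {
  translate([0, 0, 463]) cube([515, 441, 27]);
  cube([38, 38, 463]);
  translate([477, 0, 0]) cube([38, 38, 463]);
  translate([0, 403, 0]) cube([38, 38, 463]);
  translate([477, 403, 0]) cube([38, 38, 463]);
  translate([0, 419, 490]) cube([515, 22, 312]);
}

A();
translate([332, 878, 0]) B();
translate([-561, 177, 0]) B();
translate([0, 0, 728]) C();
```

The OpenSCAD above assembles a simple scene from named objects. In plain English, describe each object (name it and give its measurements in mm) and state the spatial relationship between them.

A is a table: top 1005 mm (x) × 658 mm (y), 37 mm thick, upper face at z = 728 mm, on four 88×88 mm square legs, each inset 12 mm from the nearest pair of top edges, running from z = 0 to the bottom of the top. Four apron rails, 88 mm thick and 114 mm tall, run between adjacent legs with their top edges flush with the underside of the top and their outer faces flush with the legs' outer faces.

B is a simple wooden stool: a rectangular seat 341 mm (x) by 304 mm (y), 26 mm thick, top face at z = 422 mm, on four square legs, each 28×28 mm in cross-section. The legs rest on z = 0, each flush with a corner of the seat.

C is a chair: 515×441 mm seat, 27 mm thick, top at z = 490 mm, on four 38 mm square corner legs flush with the seat edges. A 22 mm thick backrest slab spans the full seat width, extending 312 mm above the seat top, its back face flush with the seat's +y edge.

Two stools sit around the table at the +y, −x sides. The chair is on top of the table.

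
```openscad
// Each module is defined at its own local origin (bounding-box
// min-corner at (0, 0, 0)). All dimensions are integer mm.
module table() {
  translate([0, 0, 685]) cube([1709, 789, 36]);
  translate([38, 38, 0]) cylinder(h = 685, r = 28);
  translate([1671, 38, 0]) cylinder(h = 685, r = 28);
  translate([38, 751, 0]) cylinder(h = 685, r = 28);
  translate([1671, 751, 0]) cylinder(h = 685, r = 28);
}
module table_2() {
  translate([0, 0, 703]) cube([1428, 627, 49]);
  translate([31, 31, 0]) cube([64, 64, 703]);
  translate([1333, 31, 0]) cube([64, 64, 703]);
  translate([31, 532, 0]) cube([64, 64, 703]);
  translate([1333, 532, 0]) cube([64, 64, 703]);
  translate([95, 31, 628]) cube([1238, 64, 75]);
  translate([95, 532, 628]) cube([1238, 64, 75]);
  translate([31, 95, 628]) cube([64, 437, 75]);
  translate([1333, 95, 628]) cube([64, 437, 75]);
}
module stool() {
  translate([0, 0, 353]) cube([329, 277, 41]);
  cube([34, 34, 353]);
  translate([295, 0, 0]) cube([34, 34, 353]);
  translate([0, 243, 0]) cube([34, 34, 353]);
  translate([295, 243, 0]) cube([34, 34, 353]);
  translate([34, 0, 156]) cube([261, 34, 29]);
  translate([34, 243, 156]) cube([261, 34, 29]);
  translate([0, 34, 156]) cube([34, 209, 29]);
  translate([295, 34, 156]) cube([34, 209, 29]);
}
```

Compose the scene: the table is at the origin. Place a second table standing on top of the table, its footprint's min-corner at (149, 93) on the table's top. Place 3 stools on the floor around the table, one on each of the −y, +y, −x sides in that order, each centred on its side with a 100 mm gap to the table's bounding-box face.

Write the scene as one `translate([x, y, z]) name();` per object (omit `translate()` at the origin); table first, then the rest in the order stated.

table();
translate([149, 93, 721]) table_2();
translate([690, -377, 0]) stool();
translate([690, 889, 0]) stool();
translate([-429, 256, 0]) stool();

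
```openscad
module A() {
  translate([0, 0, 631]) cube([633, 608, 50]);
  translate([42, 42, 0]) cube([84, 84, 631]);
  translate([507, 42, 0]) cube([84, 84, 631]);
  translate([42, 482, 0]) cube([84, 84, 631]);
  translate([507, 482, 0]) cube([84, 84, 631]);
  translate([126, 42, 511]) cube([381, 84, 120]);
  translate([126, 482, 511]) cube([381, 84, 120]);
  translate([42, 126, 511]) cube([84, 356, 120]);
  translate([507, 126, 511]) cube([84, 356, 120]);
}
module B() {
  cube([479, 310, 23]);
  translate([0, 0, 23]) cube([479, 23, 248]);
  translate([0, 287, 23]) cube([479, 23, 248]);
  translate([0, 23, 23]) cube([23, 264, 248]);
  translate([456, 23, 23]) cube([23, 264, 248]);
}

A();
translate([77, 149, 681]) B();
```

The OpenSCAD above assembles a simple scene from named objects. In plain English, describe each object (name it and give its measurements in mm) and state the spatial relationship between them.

A is a table: top 633 mm (x) × 608 mm (y), 50 mm thick, upper face at z = 681 mm, on four 84×84 mm square legs, each inset 42 mm from the nearest pair of top edges, running from z = 0 to the bottom of the top. Four apron rails, 84 mm thick and 120 mm tall, run between adjacent legs with their top edges flush with the underside of the top and their outer faces flush with the legs' outer faces.

B is an open-topped rectangular box: outside dimensions 479×310×271 mm, with a uniform wall and base thickness of 23 mm. The base is a full 479×310 slab on the floor; four walls sit on top of the base. The front and back walls (the −y and +y sides) span the full width; the two side walls fit between them.

The open box is on top of the table, centred.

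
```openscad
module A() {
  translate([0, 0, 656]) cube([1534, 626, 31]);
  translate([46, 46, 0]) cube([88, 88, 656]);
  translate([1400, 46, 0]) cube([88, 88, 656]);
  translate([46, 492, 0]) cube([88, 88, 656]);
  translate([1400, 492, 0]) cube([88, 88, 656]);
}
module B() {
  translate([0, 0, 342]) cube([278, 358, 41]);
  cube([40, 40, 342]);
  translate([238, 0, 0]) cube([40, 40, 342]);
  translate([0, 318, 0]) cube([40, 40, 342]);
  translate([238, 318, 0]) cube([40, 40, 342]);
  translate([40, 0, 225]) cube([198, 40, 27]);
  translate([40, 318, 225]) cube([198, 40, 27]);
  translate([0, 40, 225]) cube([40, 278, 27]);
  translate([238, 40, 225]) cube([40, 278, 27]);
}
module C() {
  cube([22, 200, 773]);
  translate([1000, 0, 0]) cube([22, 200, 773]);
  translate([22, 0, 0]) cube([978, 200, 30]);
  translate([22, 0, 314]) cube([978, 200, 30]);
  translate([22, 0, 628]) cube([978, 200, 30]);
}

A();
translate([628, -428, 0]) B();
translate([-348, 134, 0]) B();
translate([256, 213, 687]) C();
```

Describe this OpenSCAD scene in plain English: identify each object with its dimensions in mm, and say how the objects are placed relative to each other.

A is a table with a 1534×626 mm rectangular top, 31 mm thick, top surface at z = 687 mm, supported by four 88×88 mm square legs, each inset 46 mm from the nearest pair of top edges, running from the floor.

B is a four-legged stool. The seat is a 278×358×41 mm slab whose top surface is at z = 383 mm; four square legs, each 40×40 mm in cross-section, run from the floor (z = 0) to the underside of the seat, each flush with a corner of the seat. Four stretchers, 40 mm wide and 27 mm tall, connect adjacent legs with their undersides at z = 225 mm, each running between the inner faces of the legs it joins and aligned with the legs' outer faces on the other axis.

C is a bookshelf 1022 mm wide overall, 200 mm deep and 773 mm tall. The two sides are 22 mm thick vertical panels. 3 horizontal shelves of 30 mm thickness span between the inner faces of the sides; the lowest shelf sits on the floor and shelves are stacked with a clear vertical gap of 284 mm between each pair.

Two stools sit around the table at the −y, −x sides. The bookshelf is on top of the table, centred.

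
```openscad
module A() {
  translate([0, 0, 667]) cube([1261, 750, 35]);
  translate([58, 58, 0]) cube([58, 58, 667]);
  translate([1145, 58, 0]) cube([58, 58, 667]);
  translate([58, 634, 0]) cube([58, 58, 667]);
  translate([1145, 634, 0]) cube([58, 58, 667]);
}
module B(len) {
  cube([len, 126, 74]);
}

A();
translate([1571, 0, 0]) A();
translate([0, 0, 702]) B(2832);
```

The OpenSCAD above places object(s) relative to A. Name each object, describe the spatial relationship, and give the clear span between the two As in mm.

A is a table. B is a beam. A beam spans the tops of two tables. The clear span between the two tables is 310 mm.

Second table starts at x = 1571; first ends at x = 1261; clear span = 1571 − 1261 = 310 mm.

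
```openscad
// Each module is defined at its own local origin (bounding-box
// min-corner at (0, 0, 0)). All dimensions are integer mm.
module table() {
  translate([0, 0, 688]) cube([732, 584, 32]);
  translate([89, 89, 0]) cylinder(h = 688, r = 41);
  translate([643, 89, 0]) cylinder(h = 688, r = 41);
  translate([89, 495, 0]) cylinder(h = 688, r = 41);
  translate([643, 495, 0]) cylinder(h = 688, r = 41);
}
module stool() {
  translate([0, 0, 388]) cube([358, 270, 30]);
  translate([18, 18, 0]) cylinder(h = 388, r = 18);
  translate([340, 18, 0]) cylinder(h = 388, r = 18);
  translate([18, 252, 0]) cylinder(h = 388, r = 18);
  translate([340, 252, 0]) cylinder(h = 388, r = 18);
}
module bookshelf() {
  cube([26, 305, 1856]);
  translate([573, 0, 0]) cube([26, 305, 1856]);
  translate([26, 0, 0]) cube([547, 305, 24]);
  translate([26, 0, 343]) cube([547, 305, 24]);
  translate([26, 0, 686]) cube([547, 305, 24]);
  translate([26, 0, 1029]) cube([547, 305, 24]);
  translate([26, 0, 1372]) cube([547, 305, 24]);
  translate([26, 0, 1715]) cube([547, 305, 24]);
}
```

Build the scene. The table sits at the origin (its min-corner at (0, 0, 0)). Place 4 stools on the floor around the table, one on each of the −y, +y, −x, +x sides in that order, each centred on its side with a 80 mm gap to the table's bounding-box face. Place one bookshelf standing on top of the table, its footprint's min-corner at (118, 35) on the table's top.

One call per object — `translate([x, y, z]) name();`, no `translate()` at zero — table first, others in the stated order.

table();
translate([187, -350, 0]) stool();
translate([187, 664, 0]) stool();
translate([-438, 157, 0]) stool();
translate([812, 157, 0]) stool();
translate([118, 35, 720]) bookshelf();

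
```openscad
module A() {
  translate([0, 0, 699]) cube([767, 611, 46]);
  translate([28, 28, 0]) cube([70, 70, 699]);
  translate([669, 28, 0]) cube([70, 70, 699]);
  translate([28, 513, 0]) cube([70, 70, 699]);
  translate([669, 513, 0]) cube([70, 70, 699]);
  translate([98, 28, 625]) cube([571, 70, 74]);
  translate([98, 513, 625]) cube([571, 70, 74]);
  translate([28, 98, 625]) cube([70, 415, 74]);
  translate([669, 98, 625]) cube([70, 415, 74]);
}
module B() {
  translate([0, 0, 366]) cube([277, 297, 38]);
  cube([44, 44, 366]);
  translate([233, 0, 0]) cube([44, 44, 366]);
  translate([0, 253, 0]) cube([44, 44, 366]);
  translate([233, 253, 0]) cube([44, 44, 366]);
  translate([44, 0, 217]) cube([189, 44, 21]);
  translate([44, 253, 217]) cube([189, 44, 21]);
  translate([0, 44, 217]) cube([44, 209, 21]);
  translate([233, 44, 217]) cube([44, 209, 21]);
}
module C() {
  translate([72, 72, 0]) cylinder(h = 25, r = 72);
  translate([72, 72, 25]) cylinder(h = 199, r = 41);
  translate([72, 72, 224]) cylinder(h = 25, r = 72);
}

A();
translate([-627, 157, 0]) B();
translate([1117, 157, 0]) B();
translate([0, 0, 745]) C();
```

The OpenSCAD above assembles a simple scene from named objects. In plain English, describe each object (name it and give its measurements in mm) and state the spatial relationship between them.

A is a rectangular dining table. The top is 767×611×46 mm with its upper surface at z = 745 mm. It stands on four 70×70 mm square legs, each inset 28 mm from the nearest pair of top edges, running from the floor to the underside of the top. Four apron rails, 70 mm thick and 74 mm tall, run between adjacent legs with their top edges flush with the underside of the top and their outer faces flush with the legs' outer faces.

B is a simple wooden stool: a rectangular seat 277 mm (x) by 297 mm (y), 38 mm thick, top face at z = 404 mm, on four square legs, each 44×44 mm in cross-section. The legs rest on z = 0, each flush with a corner of the seat. Four stretchers, 44 mm wide and 21 mm tall, connect adjacent legs with their undersides at z = 217 mm, each running between the inner faces of the legs it joins and aligned with the legs' outer faces on the other axis.

C is a spool: two coaxial disc flanges of radius 72 mm and thickness 25 mm, joined by a core cylinder of radius 41 mm and height 199 mm. The lower flange rests on z = 0 and the three cylinders share a vertical axis.

Two stools sit around the table at the −x, +x sides. The spool is on top of the table.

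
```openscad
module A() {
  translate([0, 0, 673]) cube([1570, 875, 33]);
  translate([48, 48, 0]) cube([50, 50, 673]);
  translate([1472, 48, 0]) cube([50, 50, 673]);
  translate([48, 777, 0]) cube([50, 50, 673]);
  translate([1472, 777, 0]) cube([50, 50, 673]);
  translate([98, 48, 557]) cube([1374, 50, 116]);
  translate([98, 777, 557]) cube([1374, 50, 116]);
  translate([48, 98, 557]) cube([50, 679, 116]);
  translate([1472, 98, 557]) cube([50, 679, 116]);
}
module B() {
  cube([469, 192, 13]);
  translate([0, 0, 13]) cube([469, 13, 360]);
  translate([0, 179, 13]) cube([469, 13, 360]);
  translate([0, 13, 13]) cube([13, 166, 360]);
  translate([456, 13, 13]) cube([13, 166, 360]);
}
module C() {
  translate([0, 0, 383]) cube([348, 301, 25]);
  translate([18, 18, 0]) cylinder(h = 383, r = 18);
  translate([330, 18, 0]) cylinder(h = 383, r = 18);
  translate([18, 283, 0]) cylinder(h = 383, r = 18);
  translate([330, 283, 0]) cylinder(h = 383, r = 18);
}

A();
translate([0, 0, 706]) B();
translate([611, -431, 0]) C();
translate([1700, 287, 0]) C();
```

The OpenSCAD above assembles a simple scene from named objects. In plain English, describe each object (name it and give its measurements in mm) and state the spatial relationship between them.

A is a table with a 1570×875 mm rectangular top, 33 mm thick, top surface at z = 706 mm, supported by four 50×50 mm square legs, each inset 48 mm from the nearest pair of top edges, running from the floor. Four apron rails, 50 mm thick and 116 mm tall, run between adjacent legs with their top edges flush with the underside of the top and their outer faces flush with the legs' outer faces.

B is an open storage box with external size 469×192×373 mm and wall thickness 13 mm (the base is also 13 mm thick). The base covers the whole footprint; the four walls stand on the base, with the y-facing walls full-width and the x-facing walls fitting between their inner faces.

C is a four-legged stool. The seat is 348×301 mm, 25 mm thick, top at z = 408 mm. It stands on four round legs, each 36 mm in diameter, from z = 0 to the seat underside, each leg's axis is inset half a diameter from the nearest pair of seat edges (so the leg's bounding box is flush with the corner).

The open box is on top of the table. Two stools sit around the table at the −y, +x sides.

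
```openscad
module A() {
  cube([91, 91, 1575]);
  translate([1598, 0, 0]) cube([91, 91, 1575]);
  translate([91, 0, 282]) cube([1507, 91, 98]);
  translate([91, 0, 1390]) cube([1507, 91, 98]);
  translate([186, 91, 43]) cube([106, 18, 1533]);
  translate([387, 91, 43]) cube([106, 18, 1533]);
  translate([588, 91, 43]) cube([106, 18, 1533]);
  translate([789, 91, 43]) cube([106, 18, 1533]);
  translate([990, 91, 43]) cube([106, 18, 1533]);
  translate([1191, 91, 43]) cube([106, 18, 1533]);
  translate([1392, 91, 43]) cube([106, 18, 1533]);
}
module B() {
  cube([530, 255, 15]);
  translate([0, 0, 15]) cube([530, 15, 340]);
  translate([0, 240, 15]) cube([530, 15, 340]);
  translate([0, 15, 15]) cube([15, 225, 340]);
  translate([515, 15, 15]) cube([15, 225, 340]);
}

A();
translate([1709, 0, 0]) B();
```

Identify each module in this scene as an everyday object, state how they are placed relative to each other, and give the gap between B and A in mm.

The open box's nearest face is 20 mm from the fence section's +x face.

A is a fence section. B is an open box. The open box is on the floor beside the fence section on its +x side. The gap between the open box and the fence section is 20 mm.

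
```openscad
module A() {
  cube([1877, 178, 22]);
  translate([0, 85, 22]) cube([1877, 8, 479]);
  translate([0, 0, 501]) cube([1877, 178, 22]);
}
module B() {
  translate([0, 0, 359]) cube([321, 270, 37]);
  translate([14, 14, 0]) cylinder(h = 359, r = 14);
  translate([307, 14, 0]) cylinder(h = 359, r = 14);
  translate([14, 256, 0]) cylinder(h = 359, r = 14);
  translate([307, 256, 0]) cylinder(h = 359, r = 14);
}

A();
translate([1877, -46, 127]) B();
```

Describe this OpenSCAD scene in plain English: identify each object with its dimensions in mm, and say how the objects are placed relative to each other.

A is an I-beam lying along x, 1877 mm long. Overall section height 523 mm. Two flanges 178 mm wide (y) and 22 mm thick, one on the floor and one at the top; a web 8 mm thick runs between them, centred on the flange width.

B is a four-legged stool. The seat is 321×270 mm, 37 mm thick, top at z = 396 mm. It stands on four round legs, each 28 mm in diameter, from z = 0 to the seat underside, each leg's axis is inset half a diameter from the nearest pair of seat edges (so the leg's bounding box is flush with the corner).

The stool is beside the I-beam with their tops flush at z = 523.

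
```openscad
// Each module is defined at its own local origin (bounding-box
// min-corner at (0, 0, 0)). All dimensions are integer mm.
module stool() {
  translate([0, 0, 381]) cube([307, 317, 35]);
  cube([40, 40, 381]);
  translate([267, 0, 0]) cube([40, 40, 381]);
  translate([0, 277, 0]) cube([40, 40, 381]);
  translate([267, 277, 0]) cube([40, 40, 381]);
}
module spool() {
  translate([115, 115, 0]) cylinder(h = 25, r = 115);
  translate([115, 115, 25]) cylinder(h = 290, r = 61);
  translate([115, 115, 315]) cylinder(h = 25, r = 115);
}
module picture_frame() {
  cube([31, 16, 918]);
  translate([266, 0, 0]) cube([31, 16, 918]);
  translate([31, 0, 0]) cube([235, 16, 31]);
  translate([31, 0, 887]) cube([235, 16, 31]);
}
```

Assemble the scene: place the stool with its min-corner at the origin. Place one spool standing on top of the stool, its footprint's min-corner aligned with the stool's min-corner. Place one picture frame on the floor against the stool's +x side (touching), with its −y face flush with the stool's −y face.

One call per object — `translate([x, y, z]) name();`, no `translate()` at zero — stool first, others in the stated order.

stool();
translate([0, 0, 416]) spool();
translate([307, 0, 0]) picture_frame();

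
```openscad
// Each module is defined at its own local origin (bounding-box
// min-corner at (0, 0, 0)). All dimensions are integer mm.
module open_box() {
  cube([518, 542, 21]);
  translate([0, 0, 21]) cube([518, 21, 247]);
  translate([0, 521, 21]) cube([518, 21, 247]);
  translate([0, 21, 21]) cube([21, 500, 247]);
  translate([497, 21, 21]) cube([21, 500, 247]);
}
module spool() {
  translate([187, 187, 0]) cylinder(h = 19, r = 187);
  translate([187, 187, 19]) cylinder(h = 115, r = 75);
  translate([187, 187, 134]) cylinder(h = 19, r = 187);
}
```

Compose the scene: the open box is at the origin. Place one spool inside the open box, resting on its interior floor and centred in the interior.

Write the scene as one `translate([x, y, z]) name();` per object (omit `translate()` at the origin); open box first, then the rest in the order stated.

open_box();
translate([72, 84, 21]) spool();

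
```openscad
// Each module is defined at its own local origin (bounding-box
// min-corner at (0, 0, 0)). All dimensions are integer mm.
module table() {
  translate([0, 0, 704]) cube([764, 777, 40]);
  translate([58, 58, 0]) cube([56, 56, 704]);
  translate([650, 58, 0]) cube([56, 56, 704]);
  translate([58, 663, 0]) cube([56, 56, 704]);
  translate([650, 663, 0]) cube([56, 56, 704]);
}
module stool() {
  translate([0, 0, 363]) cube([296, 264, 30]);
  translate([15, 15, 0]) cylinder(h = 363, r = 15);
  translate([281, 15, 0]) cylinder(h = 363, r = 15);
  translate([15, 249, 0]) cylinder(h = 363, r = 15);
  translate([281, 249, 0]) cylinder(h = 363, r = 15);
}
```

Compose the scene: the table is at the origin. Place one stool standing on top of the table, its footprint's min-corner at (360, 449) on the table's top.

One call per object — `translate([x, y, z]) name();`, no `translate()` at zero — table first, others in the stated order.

table();
translate([360, 449, 744]) stool();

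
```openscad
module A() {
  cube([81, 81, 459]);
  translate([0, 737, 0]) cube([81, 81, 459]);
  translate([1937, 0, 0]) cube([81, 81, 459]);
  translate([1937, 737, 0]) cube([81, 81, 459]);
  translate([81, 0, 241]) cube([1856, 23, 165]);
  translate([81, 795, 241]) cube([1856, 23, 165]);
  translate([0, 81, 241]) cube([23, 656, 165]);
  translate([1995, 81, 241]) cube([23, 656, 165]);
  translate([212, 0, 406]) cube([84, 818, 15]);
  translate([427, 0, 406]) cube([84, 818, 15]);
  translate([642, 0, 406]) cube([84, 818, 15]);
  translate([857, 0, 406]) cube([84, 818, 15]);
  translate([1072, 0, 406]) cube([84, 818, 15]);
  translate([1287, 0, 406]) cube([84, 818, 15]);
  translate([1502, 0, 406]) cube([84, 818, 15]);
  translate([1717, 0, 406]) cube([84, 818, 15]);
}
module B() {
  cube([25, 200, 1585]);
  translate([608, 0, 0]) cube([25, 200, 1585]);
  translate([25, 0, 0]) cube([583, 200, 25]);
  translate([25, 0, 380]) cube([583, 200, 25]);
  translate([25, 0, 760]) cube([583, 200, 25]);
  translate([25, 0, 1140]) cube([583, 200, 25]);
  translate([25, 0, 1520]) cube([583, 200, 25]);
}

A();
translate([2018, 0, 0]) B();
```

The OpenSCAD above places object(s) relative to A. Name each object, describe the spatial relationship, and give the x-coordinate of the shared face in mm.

The bed frame's +x face and the bookshelf's −x face are both at x = 2018 mm.

A is a bed frame. B is a bookshelf. The bookshelf is against the bed frame's +x side, with their −y faces flush. The x-coordinate of the shared face is 2018 mm.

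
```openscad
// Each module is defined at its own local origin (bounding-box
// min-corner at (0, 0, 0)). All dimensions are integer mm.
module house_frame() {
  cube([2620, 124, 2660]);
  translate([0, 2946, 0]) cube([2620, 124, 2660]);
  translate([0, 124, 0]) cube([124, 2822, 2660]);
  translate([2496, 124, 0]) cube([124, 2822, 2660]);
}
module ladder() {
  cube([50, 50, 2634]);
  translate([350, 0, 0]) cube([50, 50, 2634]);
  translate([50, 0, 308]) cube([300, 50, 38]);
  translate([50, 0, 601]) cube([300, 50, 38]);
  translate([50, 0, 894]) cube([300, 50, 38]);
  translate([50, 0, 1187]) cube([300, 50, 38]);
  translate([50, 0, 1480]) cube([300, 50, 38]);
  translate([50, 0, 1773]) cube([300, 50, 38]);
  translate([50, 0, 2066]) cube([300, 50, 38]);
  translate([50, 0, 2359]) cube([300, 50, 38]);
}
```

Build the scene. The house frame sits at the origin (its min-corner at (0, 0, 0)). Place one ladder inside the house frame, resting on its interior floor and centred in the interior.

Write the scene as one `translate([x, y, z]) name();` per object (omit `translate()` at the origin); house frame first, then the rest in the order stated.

house_frame();
translate([1110, 1510, 0]) ladder();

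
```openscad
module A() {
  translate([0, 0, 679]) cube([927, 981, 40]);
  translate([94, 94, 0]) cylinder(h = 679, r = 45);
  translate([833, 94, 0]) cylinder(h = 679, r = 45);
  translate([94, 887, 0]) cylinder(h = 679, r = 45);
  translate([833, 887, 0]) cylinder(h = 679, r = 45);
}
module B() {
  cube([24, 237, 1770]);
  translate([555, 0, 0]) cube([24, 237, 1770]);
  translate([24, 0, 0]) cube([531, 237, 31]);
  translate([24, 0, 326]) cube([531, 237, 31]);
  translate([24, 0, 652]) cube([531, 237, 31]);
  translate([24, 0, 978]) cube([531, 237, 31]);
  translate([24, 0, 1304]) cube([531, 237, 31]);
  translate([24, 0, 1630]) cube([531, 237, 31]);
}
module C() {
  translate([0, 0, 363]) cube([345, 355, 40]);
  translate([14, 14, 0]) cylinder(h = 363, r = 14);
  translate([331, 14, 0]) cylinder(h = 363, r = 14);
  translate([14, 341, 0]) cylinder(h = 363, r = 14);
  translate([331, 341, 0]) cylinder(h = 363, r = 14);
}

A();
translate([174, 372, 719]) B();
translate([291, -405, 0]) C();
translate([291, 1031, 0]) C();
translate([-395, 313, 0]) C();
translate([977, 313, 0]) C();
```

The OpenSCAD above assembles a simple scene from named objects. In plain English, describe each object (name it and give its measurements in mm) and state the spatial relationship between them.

A is a rectangular dining table. The top is 927×981×40 mm with its upper surface at z = 719 mm. It stands on four round legs of 90 mm diameter, each leg's bounding box inset 49 mm from the nearest pair of top edges, running from the floor to the underside of the top.

B is a bookshelf 579 mm wide overall, 237 mm deep and 1770 mm tall. The two sides are 24 mm thick vertical panels. 6 horizontal shelves of 31 mm thickness span between the inner faces of the sides; the lowest shelf sits on the floor and shelves are stacked with a clear vertical gap of 295 mm between each pair.

C is a four-legged stool. The seat is 345×355 mm, 40 mm thick, top at z = 403 mm. It stands on four round legs, each 28 mm in diameter, from z = 0 to the seat underside, each leg's axis is inset half a diameter from the nearest pair of seat edges (so the leg's bounding box is flush with the corner).

The bookshelf is on top of the table, centred. Four stools sit around the table at the −y, +y, −x, +x sides.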